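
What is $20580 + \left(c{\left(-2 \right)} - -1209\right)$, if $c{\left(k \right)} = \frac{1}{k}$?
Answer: $\frac{43577}{2} \approx 21789.0$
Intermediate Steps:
$20580 + \left(c{\left(-2 \right)} - -1209\right) = 20580 + \left(\frac{1}{-2} - -1209\right) = 20580 + \left(- \frac{1}{2} + 1209\right) = 20580 + \frac{2417}{2} = \frac{43577}{2}$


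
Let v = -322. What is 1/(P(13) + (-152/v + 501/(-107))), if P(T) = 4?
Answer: -17227/3621 ≈ -4.7575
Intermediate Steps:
1/(P(13) + (-152/v + 501/(-107))) = 1/(4 + (-152/(-322) + 501/(-107))) = 1/(4 + (-152*(-1/322) + 501*(-1/107))) = 1/(4 + (76/161 - 501/107)) = 1/(4 - 72529/17227) = 1/(-3621/17227) = -17227/3621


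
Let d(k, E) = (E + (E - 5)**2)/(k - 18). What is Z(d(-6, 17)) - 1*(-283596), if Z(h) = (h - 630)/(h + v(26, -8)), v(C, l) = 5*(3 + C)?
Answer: 941239843/3319 ≈ 2.8359e+5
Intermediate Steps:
v(C, l) = 15 + 5*C
d(k, E) = (E + (-5 + E)**2)/(-18 + k)
Z(h) = (-630 + h)/(145 + h) (Z(h) = (h - 630)/(h + (15 + 5*26)) = (-630 + h)/(h + (15 + 130)) = (-630 + h)/(h + 145) = (-630 + h)/(145 + h))
Z(d(-6, 17)) - 1*(-283596) = (-630 + (17 + (-5 + 17)**2)/(-18 - 6))/(145 + (17 + (-5 + 17)**2)/(-18 - 6)) - 1*(-283596) = (-630 + (17 + 12**2)/(-24))/(145 + (17 + 12**2)/(-24)) + 283596 = (-630 - (17 + 144)/24)/(145 - (17 + 144)/24) + 283596 = (-630 - 1/24*161)/(145 - 1/24*161) + 283596 = (-630 - 161/24)/(145 - 161/24) + 283596 = -15281/24/(3319/24) + 283596 = (24/3319)*(-15281/24) + 283596 = -15281/3319 + 283596 = 941239843/3319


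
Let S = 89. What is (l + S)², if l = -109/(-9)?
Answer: 828100/81 ≈ 10223.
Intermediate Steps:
l = 109/9 (l = -109*(-⅑) = 109/9 ≈ 12.111)
(l + S)² = (109/9 + 89)² = (910/9)² = 828100/81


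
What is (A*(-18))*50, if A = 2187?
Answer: -1968300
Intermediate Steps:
(A*(-18))*50 = (2187*(-18))*50 = -39366*50 = -1968300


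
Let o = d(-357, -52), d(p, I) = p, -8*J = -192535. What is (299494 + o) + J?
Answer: 2585631/8 ≈ 3.2320e+5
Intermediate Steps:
J = 192535/8 (J = -⅛*(-192535) = 192535/8 ≈ 24067.)
o = -357
(299494 + o) + J = (299494 - 357) + 192535/8 = 299137 + 192535/8 = 2585631/8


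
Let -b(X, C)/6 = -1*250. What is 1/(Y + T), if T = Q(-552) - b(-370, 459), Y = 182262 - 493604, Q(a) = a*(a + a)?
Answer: 1/296566 ≈ 3.3719e-6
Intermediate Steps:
b(X, C) = 1500 (b(X, C) = -(-6)*250 = -6*(-250) = 1500)
Q(a) = 2*a² (Q(a) = a*(2*a) = 2*a²)
Y = -311342
T = 607908 (T = 2*(-552)² - 1*1500 = 2*304704 - 1500 = 609408 - 1500 = 607908)
1/(Y + T) = 1/(-311342 + 607908) = 1/296566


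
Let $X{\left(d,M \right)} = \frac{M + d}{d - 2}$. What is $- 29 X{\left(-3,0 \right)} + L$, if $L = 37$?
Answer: $\frac{98}{5} \approx 19.6$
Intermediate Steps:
$X{\left(d,M \right)} = \frac{M + d}{-2 + d}$
$- 29 X{\left(-3,0 \right)} + L = - 29 \frac{0 - 3}{-2 - 3} + 37 = - 29 \frac{1}{-5} \left(-3\right) + 37 = - 29 \left(\left(- \frac{1}{5}\right) \left(-3\right)\right) + 37 = \left(-29\right) \frac{3}{5} + 37 = - \frac{87}{5} + 37 = \frac{98}{5}$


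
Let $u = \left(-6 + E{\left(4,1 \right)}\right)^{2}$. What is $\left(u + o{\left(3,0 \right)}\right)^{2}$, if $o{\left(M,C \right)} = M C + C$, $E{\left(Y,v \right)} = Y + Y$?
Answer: $16$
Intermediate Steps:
$E{\left(Y,v \right)} = 2 Y$
$o{\left(M,C \right)} = C + C M$ ($o{\left(M,C \right)} = C M + C = C + C M$)
$u = 4$ ($u = \left(-6 + 2 \cdot 4\right)^{2} = \left(-6 + 8\right)^{2} = 2^{2} = 4$)
$\left(u + o{\left(3,0 \right)}\right)^{2} = \left(4 + 0 \left(1 + 3\right)\right)^{2} = \left(4 + 0 \cdot 4\right)^{2} = \left(4 + 0\right)^{2} = 4^{2} = 16$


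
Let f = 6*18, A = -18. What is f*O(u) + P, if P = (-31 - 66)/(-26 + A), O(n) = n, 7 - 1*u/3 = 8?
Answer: -14159/44 ≈ -321.80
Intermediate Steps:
u = -3 (u = 21 - 3*8 = 21 - 24 = -3)
P = 97/44 (P = (-31 - 66)/(-26 - 18) = -97/(-44) = -97*(-1/44) = 97/44 ≈ 2.2045)
f = 108
f*O(u) + P = 108*(-3) + 97/44 = -324 + 97/44 = -14159/44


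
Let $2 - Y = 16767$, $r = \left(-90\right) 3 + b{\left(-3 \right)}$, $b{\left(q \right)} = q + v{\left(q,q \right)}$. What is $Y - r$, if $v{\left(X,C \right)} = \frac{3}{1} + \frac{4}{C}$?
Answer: $- \frac{49481}{3} \approx -16494.0$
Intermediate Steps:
$v{\left(X,C \right)} = 3 + \frac{4}{C}$ ($v{\left(X,C \right)} = 3 \cdot 1 + \frac{4}{C} = 3 + \frac{4}{C}$)
$b{\left(q \right)} = 3 + q + \frac{4}{q}$ ($b{\left(q \right)} = q + \left(3 + \frac{4}{q}\right) = 3 + q + \frac{4}{q}$)
$r = - \frac{814}{3}$ ($r = \left(-90\right) 3 + \left(3 - 3 + \frac{4}{-3}\right) = -270 + \left(3 - 3 + 4 \left(- \frac{1}{3}\right)\right) = -270 - \frac{4}{3} = - \frac{814}{3} \approx -271.33$)
$Y = -16765$ ($Y = 2 - 16767 = -16765$)
$Y - r = -16765 - - \frac{814}{3} = -16765 + \frac{814}{3} = - \frac{49481}{3}$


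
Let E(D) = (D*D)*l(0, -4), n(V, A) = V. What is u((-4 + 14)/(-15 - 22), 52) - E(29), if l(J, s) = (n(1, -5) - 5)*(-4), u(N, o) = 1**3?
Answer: -13455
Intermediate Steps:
u(N, o) = 1
l(J, s) = 16 (l(J, s) = (1 - 5)*(-4) = -4*(-4) = 16)
E(D) = 16*D**2 (E(D) = (D*D)*16 = D**2*16 = 16*D**2)
u((-4 + 14)/(-15 - 22), 52) - E(29) = 1 - 16*29**2 = 1 - 16*841 = 1 - 1*13456 = 1 - 13456 = -13455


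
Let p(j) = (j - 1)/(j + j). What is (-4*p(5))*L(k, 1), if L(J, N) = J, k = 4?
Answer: -32/5 ≈ -6.4000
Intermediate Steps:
p(j) = (-1 + j)/(2*j) (p(j) = (-1 + j)/((2*j)) = (-1 + j)*(1/(2*j)) = (-1 + j)/(2*j))
(-4*p(5))*L(k, 1) = -2*(-1 + 5)/5*4 = -2*4/5*4 = -4*2/5*4 = -8/5*4 = -32/5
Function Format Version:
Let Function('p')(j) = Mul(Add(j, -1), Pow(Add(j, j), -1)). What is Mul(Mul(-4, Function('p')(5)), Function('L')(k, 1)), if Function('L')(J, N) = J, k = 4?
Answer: Rational(-32, 5) ≈ -6.4000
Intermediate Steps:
Function('p')(j) = Mul(Rational(1, 2), Pow(j, -1), Add(-1, j)) (Function('p')(j) = Mul(Add(-1, j), Pow(Mul(2, j), -1)) = Mul(Add(-1, j), Mul(Rational(1, 2), Pow(j, -1))) = Mul(Rational(1, 2), Pow(j, -1), Add(-1, j)))
Mul(Mul(-4, Function('p')(5)), Function('L')(k, 1)) = Mul(Mul(-4, Mul(Rational(1, 2), Pow(5, -1), Add(-1, 5))), 4) = Mul(Mul(-4, Mul(Rational(1, 2), Rational(1, 5), 4)), 4) = Mul(Mul(-4, Rational(2, 5)), 4) = Mul(Rational(-8, 5), 4) = Rational(-32, 5)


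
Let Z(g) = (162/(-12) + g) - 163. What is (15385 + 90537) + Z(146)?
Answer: 211783/2 ≈ 1.0589e+5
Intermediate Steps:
Z(g) = -353/2 + g (Z(g) = (162*(-1/12) + g) - 163 = (-27/2 + g) - 163 = -353/2 + g)
(15385 + 90537) + Z(146) = (15385 + 90537) + (-353/2 + 146) = 105922 - 61/2 = 211783/2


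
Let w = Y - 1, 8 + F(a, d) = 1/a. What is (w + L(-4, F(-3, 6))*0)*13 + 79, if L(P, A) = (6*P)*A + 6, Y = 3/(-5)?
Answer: 291/5 ≈ 58.200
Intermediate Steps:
Y = -3/5 (Y = 3*(-1/5) = -3/5 ≈ -0.60000)
F(a, d) = -8 + 1/a
w = -8/5 (w = -3/5 - 1 = -8/5 ≈ -1.6000)
L(P, A) = 6 + 6*A*P (L(P, A) = 6*A*P + 6 = 6 + 6*A*P)
(w + L(-4, F(-3, 6))*0)*13 + 79 = (-8/5 + (6 + 6*(-8 + 1/(-3))*(-4))*0)*13 + 79 = (-8/5 + (6 + 6*(-8 - 1/3)*(-4))*0)*13 + 79 = (-8/5 + (6 + 6*(-25/3)*(-4))*0)*13 + 79 = (-8/5 + (6 + 200)*0)*13 + 79 = (-8/5 + 206*0)*13 + 79 = (-8/5 + 0)*13 + 79 = -8/5*13 + 79 = -104/5 + 79 = 291/5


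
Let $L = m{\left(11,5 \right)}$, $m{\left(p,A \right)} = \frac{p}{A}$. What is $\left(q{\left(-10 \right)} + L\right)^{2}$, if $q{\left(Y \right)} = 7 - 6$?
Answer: $\frac{256}{25} \approx 10.24$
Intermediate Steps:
$q{\left(Y \right)} = 1$
$L = \frac{11}{5} \approx 2.2$
$\left(q{\left(-10 \right)} + L\right)^{2} = \left(1 + \frac{11}{5}\right)^{2} = \left(\frac{16}{5}\right)^{2} = \frac{256}{25}$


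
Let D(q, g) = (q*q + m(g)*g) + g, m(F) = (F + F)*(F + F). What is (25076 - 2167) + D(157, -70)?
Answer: -1324512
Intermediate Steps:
m(F) = 4*F² (m(F) = (2*F)*(2*F) = 4*F²)
D(q, g) = g + q² + 4*g³ (D(q, g) = (q*q + (4*g²)*g) + g = (q² + 4*g³) + g = g + q² + 4*g³)
(25076 - 2167) + D(157, -70) = (25076 - 2167) + (-70 + 157² + 4*(-70)³) = 22909 + (-70 + 24649 + 4*(-343000)) = 22909 + (-70 + 24649 - 1372000) = 22909 - 1347421 = -1324512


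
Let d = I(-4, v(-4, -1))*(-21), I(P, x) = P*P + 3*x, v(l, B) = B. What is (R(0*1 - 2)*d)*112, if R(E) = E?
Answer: 61152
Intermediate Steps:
I(P, x) = P² + 3*x
d = -273 (d = ((-4)² + 3*(-1))*(-21) = (16 - 3)*(-21) = 13*(-21) = -273)
(R(0*1 - 2)*d)*112 = ((0*1 - 2)*(-273))*112 = ((0 - 2)*(-273))*112 = -2*(-273)*112 = 546*112 = 61152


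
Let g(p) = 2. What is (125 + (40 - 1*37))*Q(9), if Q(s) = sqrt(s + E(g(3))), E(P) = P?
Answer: 128*sqrt(11) ≈ 424.53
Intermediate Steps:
Q(s) = sqrt(2 + s) (Q(s) = sqrt(s + 2) = sqrt(2 + s))
(125 + (40 - 1*37))*Q(9) = (125 + (40 - 1*37))*sqrt(2 + 9) = (125 + (40 - 37))*sqrt(11) = (125 + 3)*sqrt(11) = 128*sqrt(11)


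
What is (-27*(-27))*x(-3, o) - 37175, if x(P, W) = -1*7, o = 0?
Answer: -42278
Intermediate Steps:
x(P, W) = -7
(-27*(-27))*x(-3, o) - 37175 = -27*(-27)*(-7) - 37175 = 729*(-7) - 37175 = -5103 - 37175 = -42278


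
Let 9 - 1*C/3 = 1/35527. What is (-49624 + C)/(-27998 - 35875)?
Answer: 1762032622/2269216071 ≈ 0.77649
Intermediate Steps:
C = 959226/35527 (C = 27 - 3/35527 = 959226/35527 ≈ 27.000)
(-49624 + C)/(-27998 - 35875) = (-49624 + 959226/35527)/(-27998 - 35875) = -1762032622/35527/(-63873) = -1762032622/35527*(-1/63873) = 1762032622/2269216071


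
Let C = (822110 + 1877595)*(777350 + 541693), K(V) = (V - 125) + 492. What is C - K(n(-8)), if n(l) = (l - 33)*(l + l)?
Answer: 3561026981292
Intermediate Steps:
n(l) = 2*l*(-33 + l) (n(l) = (-33 + l)*(2*l) = 2*l*(-33 + l))
K(V) = 367 + V (K(V) = (-125 + V) + 492 = 367 + V)
C = 3561026982315 (C = 2699705*1319043 = 3561026982315)
C - K(n(-8)) = 3561026982315 - (367 + 2*(-8)*(-33 - 8)) = 3561026982315 - (367 + 2*(-8)*(-41)) = 3561026982315 - (367 + 656) = 3561026982315 - 1*1023 = 3561026982315 - 1023 = 3561026981292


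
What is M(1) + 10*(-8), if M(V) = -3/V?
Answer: -83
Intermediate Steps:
M(1) + 10*(-8) = -3/1 + 10*(-8) = -3*1 - 80 = -3 - 80 = -83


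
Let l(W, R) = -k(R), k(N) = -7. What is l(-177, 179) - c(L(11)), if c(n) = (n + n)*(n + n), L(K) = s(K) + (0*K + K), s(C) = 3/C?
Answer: -60657/121 ≈ -501.30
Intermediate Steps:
L(K) = K + 3/K (L(K) = 3/K + (0*K + K) = 3/K + (0 + K) = 3/K + K = K + 3/K)
l(W, R) = 7 (l(W, R) = -1*(-7) = 7)
c(n) = 4*n² (c(n) = (2*n)*(2*n) = 4*n²)
l(-177, 179) - c(L(11)) = 7 - 4*(11 + 3/11)² = 7 - 4*(124/11)² = 7 - 4*15376/121 = 7 - 1*61504/121 = 7 - 61504/121 = -60657/121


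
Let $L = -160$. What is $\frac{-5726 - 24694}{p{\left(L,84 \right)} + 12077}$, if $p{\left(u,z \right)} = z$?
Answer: $- \frac{30420}{12161} \approx -2.5014$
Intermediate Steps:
$\frac{-5726 - 24694}{p{\left(L,84 \right)} + 12077} = \frac{-5726 - 24694}{84 + 12077} = - \frac{30420}{12161}$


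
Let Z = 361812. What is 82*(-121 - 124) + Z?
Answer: 341722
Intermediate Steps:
82*(-121 - 124) + Z = 82*(-121 - 124) + 361812 = 82*(-245) + 361812 = -20090 + 361812 = 341722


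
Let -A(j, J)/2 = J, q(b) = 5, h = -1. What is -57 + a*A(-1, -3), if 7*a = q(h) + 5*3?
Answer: -279/7 ≈ -39.857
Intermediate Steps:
a = 20/7 (a = (5 + 5*3)/7 = (5 + 15)/7 = (⅐)*20 = 20/7 ≈ 2.8571)
A(j, J) = -2*J
-57 + a*A(-1, -3) = -57 + 20*(-2*(-3))/7 = -57 + (20/7)*6 = -57 + 120/7 = -279/7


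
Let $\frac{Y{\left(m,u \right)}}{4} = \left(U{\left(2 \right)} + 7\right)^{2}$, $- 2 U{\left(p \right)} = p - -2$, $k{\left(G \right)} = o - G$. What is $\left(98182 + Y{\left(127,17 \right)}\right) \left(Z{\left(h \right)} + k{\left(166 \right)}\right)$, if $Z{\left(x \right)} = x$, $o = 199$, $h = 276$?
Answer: $30369138$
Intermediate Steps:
$k{\left(G \right)} = 199 - G$
$U{\left(p \right)} = -1 - \frac{p}{2}$ ($U{\left(p \right)} = - \frac{p - -2}{2} = - \frac{p + 2}{2} = - \frac{2 + p}{2} = -1 - \frac{p}{2}$)
$Y{\left(m,u \right)} = 100$ ($Y{\left(m,u \right)} = 4 \left(\left(-1 - 1\right) + 7\right)^{2} = 4 \left(-2 + 7\right)^{2} = 4 \cdot 5^{2} = 4 \cdot 25 = 100$)
$\left(98182 + Y{\left(127,17 \right)}\right) \left(Z{\left(h \right)} + k{\left(166 \right)}\right) = \left(98182 + 100\right) \left(276 + \left(199 - 166\right)\right) = 98282 \left(276 + \left(199 - 166\right)\right) = 98282 \left(276 + 33\right) = 98282 \cdot 309 = 30369138$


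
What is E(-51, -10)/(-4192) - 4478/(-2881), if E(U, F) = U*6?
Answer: 9826681/6038576 ≈ 1.6273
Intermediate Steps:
E(U, F) = 6*U
E(-51, -10)/(-4192) - 4478/(-2881) = (6*(-51))/(-4192) - 4478/(-2881) = -306*(-1/4192) - 4478*(-1/2881) = 153/2096 + 4478/2881 = 9826681/6038576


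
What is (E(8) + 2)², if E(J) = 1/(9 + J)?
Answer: 1225/289 ≈ 4.2388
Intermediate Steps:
(E(8) + 2)² = (1/(9 + 8) + 2)² = (1/17 + 2)² = (35/17)² = 1225/289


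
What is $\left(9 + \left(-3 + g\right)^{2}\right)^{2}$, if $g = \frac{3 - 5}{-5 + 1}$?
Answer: $\frac{3721}{16} \approx 232.56$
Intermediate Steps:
$g = \frac{1}{2}$ ($g = - \frac{2}{-4} = \left(-2\right) \left(- \frac{1}{4}\right) = \frac{1}{2} \approx 0.5$)
$\left(9 + \left(-3 + g\right)^{2}\right)^{2} = \left(9 + \left(-3 + \frac{1}{2}\right)^{2}\right)^{2} = \left(9 + \left(- \frac{5}{2}\right)^{2}\right)^{2} = \left(9 + \frac{25}{4}\right)^{2} = \left(\frac{61}{4}\right)^{2} = \frac{3721}{16}$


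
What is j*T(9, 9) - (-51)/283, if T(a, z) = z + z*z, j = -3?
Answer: -76359/283 ≈ -269.82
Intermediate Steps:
T(a, z) = z + z²
j*T(9, 9) - (-51)/283 = -27*(1 + 9) - (-51)/283 = -27*10 - (-51)/283 = -3*90 - 1*(-51/283) = -270 + 51/283 = -76359/283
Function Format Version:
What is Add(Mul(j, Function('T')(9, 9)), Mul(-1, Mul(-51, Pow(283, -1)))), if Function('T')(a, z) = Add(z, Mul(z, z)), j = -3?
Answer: Rational(-76359, 283) ≈ -269.82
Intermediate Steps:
Function('T')(a, z) = Add(z, Pow(z, 2))
Add(Mul(j, Function('T')(9, 9)), Mul(-1, Mul(-51, Pow(283, -1)))) = Add(Mul(-3, Mul(9, Add(1, 9))), Mul(-1, Mul(-51, Pow(283, -1)))) = Add(Mul(-3, Mul(9, 10)), Mul(-1, Mul(-51, Rational(1, 283)))) = Add(Mul(-3, 90), Mul(-1, Rational(-51, 283))) = Add(-270, Rational(51, 283)) = Rational(-76359, 283)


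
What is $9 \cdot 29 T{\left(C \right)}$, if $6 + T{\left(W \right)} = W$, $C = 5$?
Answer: $-261$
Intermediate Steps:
$T{\left(W \right)} = -6 + W$
$9 \cdot 29 T{\left(C \right)} = 9 \cdot 29 \left(-6 + 5\right) = 261 \left(-1\right) = -261$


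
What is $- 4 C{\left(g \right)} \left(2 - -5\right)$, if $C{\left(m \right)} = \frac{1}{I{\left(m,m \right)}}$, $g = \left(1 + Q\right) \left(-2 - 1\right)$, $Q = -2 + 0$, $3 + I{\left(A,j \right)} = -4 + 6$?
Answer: $28$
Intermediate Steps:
$I{\left(A,j \right)} = -1$ ($I{\left(A,j \right)} = -3 + \left(-4 + 6\right) = -3 + 2 = -1$)
$Q = -2$
$g = 3$ ($g = \left(1 - 2\right) \left(-2 - 1\right) = \left(-1\right) \left(-3\right) = 3$)
$C{\left(m \right)} = -1$ ($C{\left(m \right)} = \frac{1}{-1} = -1$)
$- 4 C{\left(g \right)} \left(2 - -5\right) = - 4 \left(- (2 - -5)\right) = - 4 \left(- (2 + 5)\right) = - 4 \left(\left(-1\right) 7\right) = \left(-4\right) \left(-7\right) = 28$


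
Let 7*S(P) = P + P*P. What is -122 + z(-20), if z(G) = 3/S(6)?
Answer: -243/2 ≈ -121.50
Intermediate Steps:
S(P) = P/7 + P**2/7 (S(P) = (P + P*P)/7 = (P + P**2)/7 = P/7 + P**2/7)
z(G) = 1/2 (z(G) = 3/(((1/7)*6*(1 + 6))) = 3/(((1/7)*6*7)) = 3/6 = 3*(1/6) = 1/2)
-122 + z(-20) = -122 + 1/2 = -243/2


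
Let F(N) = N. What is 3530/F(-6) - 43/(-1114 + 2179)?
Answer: -626618/1065 ≈ -588.37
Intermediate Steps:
3530/F(-6) - 43/(-1114 + 2179) = 3530/(-6) - 43/(-1114 + 2179) = 3530*(-⅙) - 43/1065 = -1765/3 - 43*1/1065 = -1765/3 - 43/1065 = -626618/1065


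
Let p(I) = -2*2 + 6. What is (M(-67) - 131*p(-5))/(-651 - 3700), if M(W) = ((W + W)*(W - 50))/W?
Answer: 496/4351 ≈ 0.11400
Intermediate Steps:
p(I) = 2 (p(I) = -4 + 6 = 2)
M(W) = -100 + 2*W (M(W) = ((2*W)*(-50 + W))/W = (2*W*(-50 + W))/W = -100 + 2*W)
(M(-67) - 131*p(-5))/(-651 - 3700) = ((-100 + 2*(-67)) - 131*2)/(-651 - 3700) = ((-100 - 134) - 262)/(-4351) = (-234 - 262)*(-1/4351) = -496*(-1/4351) = 496/4351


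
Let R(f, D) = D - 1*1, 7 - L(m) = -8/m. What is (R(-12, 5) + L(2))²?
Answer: 225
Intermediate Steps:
L(m) = 7 + 8/m (L(m) = 7 - (-8)/m = 7 + 8/m)
R(f, D) = -1 + D (R(f, D) = D - 1 = -1 + D)
(R(-12, 5) + L(2))² = ((-1 + 5) + (7 + 8/2))² = (4 + (7 + 8*(½)))² = (4 + (7 + 4))² = (4 + 11)² = 15² = 225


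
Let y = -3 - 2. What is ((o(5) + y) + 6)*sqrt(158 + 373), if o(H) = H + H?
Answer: 33*sqrt(59) ≈ 253.48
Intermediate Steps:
o(H) = 2*H
y = -5
((o(5) + y) + 6)*sqrt(158 + 373) = ((2*5 - 5) + 6)*sqrt(158 + 373) = ((10 - 5) + 6)*sqrt(531) = (5 + 6)*(3*sqrt(59)) = 11*(3*sqrt(59)) = 33*sqrt(59)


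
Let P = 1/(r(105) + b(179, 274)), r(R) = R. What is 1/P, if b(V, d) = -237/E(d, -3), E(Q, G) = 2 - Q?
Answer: 28797/272 ≈ 105.87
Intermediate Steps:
b(V, d) = -237/(2 - d)
P = 272/28797 (P = 1/(105 + 237/(-2 + 274)) = 1/(105 + 237/272) = 1/(28797/272) = 272/28797 ≈ 0.0094454)
1/P = 1/(272/28797) = 28797/272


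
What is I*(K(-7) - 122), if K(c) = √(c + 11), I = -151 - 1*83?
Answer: 28080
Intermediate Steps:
I = -234 (I = -151 - 83 = -234)
K(c) = √(11 + c)
I*(K(-7) - 122) = -234*(√(11 - 7) - 122) = -234*(√4 - 122) = -234*(2 - 122) = -234*(-120) = 28080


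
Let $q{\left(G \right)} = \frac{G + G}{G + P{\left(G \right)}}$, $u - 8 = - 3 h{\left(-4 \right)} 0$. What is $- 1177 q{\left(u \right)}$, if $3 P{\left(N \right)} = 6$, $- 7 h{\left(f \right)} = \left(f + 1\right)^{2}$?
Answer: $- \frac{9416}{5} \approx -1883.2$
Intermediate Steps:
$h{\left(f \right)} = - \frac{\left(1 + f\right)^{2}}{7}$ ($h{\left(f \right)} = - \frac{\left(f + 1\right)^{2}}{7} = - \frac{\left(1 + f\right)^{2}}{7}$)
$P{\left(N \right)} = 2$ ($P{\left(N \right)} = \frac{1}{3} \cdot 6 = 2$)
$u = 8$ ($u = 8 + - 3 \left(- \frac{\left(1 - 4\right)^{2}}{7}\right) 0 = 8 + - 3 \left(- \frac{\left(-3\right)^{2}}{7}\right) 0 = 8 + - 3 \left(\left(- \frac{1}{7}\right) 9\right) 0 = 8 + \left(-3\right) \left(- \frac{9}{7}\right) 0 = 8 + \frac{27}{7} \cdot 0 = 8 + 0 = 8$)
$q{\left(G \right)} = \frac{2 G}{2 + G}$ ($q{\left(G \right)} = \frac{G + G}{G + 2} = \frac{2 G}{2 + G}$)
$- 1177 q{\left(u \right)} = - 1177 \cdot 2 \cdot 8 \frac{1}{2 + 8} = - 1177 \cdot 2 \cdot 8 \cdot \frac{1}{10} = \left(-1177\right) \frac{8}{5} = - \frac{9416}{5}$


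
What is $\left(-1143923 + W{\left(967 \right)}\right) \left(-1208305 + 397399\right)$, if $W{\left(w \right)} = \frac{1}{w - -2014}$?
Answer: $\frac{2765217405442572}{2981} \approx 9.2761 \cdot 10^{11}$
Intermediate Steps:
$W{\left(w \right)} = \frac{1}{2014 + w}$ ($W{\left(w \right)} = \frac{1}{w + 2014} = \frac{1}{2014 + w}$)
$\left(-1143923 + W{\left(967 \right)}\right) \left(-1208305 + 397399\right) = \left(-1143923 + \frac{1}{2014 + 967}\right) \left(-1208305 + 397399\right) = \left(-1143923 + \frac{1}{2981}\right) \left(-810906\right) = \left(- \frac{3410034462}{2981}\right) \left(-810906\right) = \frac{2765217405442572}{2981}$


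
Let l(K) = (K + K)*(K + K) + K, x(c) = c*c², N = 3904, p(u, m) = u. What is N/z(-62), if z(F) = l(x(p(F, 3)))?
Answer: 488/28400088001 ≈ 1.7183e-8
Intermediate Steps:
x(c) = c³
l(K) = K + 4*K² (l(K) = (2*K)*(2*K) + K = 4*K² + K = K + 4*K²)
z(F) = F³*(1 + 4*F³)
N/z(-62) = 3904/((-62)³ + 4*(-62)⁶) = 3904/(-238328 + 4*56800235584) = 3904/(-238328 + 227200942336) = 3904/227200704008 = 3904*(1/227200704008) = 488/28400088001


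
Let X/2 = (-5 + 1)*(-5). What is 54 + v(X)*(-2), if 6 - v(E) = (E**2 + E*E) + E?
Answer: 6522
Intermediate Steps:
X = 40 (X = 2*((-5 + 1)*(-5)) = 2*(-4*(-5)) = 2*20 = 40)
v(E) = 6 - E - 2*E**2 (v(E) = 6 - ((E**2 + E*E) + E) = 6 - ((E**2 + E**2) + E) = 6 - (2*E**2 + E) = 6 - (E + 2*E**2) = 6 + (-E - 2*E**2) = 6 - E - 2*E**2)
54 + v(X)*(-2) = 54 + (6 - 1*40 - 2*40**2)*(-2) = 54 + (6 - 40 - 2*1600)*(-2) = 54 + (6 - 40 - 3200)*(-2) = 54 - 3234*(-2) = 54 + 6468 = 6522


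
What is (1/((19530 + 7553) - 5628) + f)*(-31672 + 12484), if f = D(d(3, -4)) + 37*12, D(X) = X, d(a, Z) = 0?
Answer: -182785290948/21455 ≈ -8.5195e+6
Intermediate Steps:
f = 444 (f = 0 + 37*12 = 0 + 444 = 444)
(1/((19530 + 7553) - 5628) + f)*(-31672 + 12484) = (1/((19530 + 7553) - 5628) + 444)*(-31672 + 12484) = (1/(27083 - 5628) + 444)*(-19188) = (1/21455 + 444)*(-19188) = (9526021/21455)*(-19188) = -182785290948/21455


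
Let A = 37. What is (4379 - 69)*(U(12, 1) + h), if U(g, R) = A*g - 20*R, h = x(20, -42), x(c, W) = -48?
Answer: 1620560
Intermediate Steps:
h = -48
U(g, R) = -20*R + 37*g (U(g, R) = 37*g - 20*R = -20*R + 37*g)
(4379 - 69)*(U(12, 1) + h) = (4379 - 69)*((-20*1 + 37*12) - 48) = 4310*((-20 + 444) - 48) = 4310*(424 - 48) = 4310*376 = 1620560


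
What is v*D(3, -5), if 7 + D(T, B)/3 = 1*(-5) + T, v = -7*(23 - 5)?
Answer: 3402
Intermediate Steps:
v = -126 (v = -7*18 = -126)
D(T, B) = -36 + 3*T (D(T, B) = -21 + 3*(1*(-5) + T) = -21 + 3*(-5 + T) = -21 + (-15 + 3*T) = -36 + 3*T)
v*D(3, -5) = -126*(-36 + 3*3) = -126*(-36 + 9) = -126*(-27) = 3402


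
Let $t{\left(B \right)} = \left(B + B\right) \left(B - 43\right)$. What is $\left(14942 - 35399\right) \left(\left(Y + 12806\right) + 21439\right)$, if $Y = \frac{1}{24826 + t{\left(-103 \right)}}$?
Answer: $- \frac{38461594198887}{54902} \approx -7.0055 \cdot 10^{8}$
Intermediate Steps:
$t{\left(B \right)} = 2 B \left(-43 + B\right)$
$Y = \frac{1}{54902}$ ($Y = \frac{1}{24826 + 2 \left(-103\right) \left(-43 - 103\right)} = \frac{1}{24826 + 2 \left(-103\right) \left(-146\right)} = \frac{1}{24826 + 30076} = \frac{1}{54902} \approx 1.8214 \cdot 10^{-5}$)
$\left(14942 - 35399\right) \left(\left(Y + 12806\right) + 21439\right) = \left(14942 - 35399\right) \left(\left(\frac{1}{54902} + 12806\right) + 21439\right) = - 20457 \left(\frac{703075013}{54902} + 21439\right) = \left(-20457\right) \frac{1880118991}{54902} = - \frac{38461594198887}{54902}$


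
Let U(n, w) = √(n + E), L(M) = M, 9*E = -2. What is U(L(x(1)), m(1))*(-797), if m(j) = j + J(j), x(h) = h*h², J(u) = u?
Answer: -797*√7/3 ≈ -702.89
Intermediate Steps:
E = -2/9 (E = (⅑)*(-2) = -2/9 ≈ -0.22222)
x(h) = h³
m(j) = 2*j (m(j) = j + j = 2*j)
U(n, w) = √(-2/9 + n) (U(n, w) = √(n - 2/9) = √(-2/9 + n))
U(L(x(1)), m(1))*(-797) = (√(-2 + 9*1³)/3)*(-797) = (√(-2 + 9*1)/3)*(-797) = (√(-2 + 9)/3)*(-797) = (√7/3)*(-797) = -797*√7/3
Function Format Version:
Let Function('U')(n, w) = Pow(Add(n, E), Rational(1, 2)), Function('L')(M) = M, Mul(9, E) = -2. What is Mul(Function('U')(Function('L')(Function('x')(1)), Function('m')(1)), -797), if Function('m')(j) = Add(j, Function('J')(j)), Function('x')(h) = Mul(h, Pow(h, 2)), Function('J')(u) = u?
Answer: Mul(Rational(-797, 3), Pow(7, Rational(1, 2))) ≈ -702.89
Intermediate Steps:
E = Rational(-2, 9) (E = Mul(Rational(1, 9), -2) = Rational(-2, 9) ≈ -0.22222)
Function('x')(h) = Pow(h, 3)
Function('m')(j) = Mul(2, j) (Function('m')(j) = Add(j, j) = Mul(2, j))
Function('U')(n, w) = Pow(Add(Rational(-2, 9), n), Rational(1, 2)) (Function('U')(n, w) = Pow(Add(n, Rational(-2, 9)), Rational(1, 2)) = Pow(Add(Rational(-2, 9), n), Rational(1, 2)))
Mul(Function('U')(Function('L')(Function('x')(1)), Function('m')(1)), -797) = Mul(Mul(Rational(1, 3), Pow(Add(-2, Mul(9, Pow(1, 3))), Rational(1, 2))), -797) = Mul(Mul(Rational(1, 3), Pow(Add(-2, Mul(9, 1)), Rational(1, 2))), -797) = Mul(Mul(Rational(1, 3), Pow(Add(-2, 9), Rational(1, 2))), -797) = Mul(Mul(Rational(1, 3), Pow(7, Rational(1, 2))), -797) = Mul(Rational(-797, 3), Pow(7, Rational(1, 2)))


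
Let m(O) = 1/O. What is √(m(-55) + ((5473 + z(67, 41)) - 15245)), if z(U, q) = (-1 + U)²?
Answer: I*√16383455/55 ≈ 73.594*I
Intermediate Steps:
√(m(-55) + ((5473 + z(67, 41)) - 15245)) = √(1/(-55) + ((5473 + (-1 + 67)²) - 15245)) = √(-1/55 + ((5473 + 66²) - 15245)) = √(-1/55 + ((5473 + 4356) - 15245)) = √(-1/55 + (9829 - 15245)) = √(-1/55 - 5416) = √(-297881/55) = I*√16383455/55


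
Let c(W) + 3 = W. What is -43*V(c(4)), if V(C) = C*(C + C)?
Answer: -86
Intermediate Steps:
c(W) = -3 + W
V(C) = 2*C² (V(C) = C*(2*C) = 2*C²)
-43*V(c(4)) = -86*(-3 + 4)² = -86*1² = -86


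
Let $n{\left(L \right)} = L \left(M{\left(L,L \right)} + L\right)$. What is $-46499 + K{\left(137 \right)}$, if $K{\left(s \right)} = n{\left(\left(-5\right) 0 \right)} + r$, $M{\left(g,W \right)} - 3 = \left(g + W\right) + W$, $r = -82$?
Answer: $-46581$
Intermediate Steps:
$M{\left(g,W \right)} = 3 + g + 2 W$ ($M{\left(g,W \right)} = 3 + \left(\left(g + W\right) + W\right) = 3 + \left(\left(W + g\right) + W\right) = 3 + \left(g + 2 W\right) = 3 + g + 2 W$)
$n{\left(L \right)} = L \left(3 + 4 L\right)$ ($n{\left(L \right)} = L \left(\left(3 + L + 2 L\right) + L\right) = L \left(\left(3 + 3 L\right) + L\right) = L \left(3 + 4 L\right)$)
$K{\left(s \right)} = -82$ ($K{\left(s \right)} = \left(-5\right) 0 \left(3 + 4 \left(\left(-5\right) 0\right)\right) - 82 = 0 \left(3 + 4 \cdot 0\right) - 82 = 0 \left(3 + 0\right) - 82 = 0 \cdot 3 - 82 = 0 - 82 = -82$)
$-46499 + K{\left(137 \right)} = -46499 - 82 = -46581$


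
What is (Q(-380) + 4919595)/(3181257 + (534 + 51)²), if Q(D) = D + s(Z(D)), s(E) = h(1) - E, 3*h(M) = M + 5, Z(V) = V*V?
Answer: 4774817/3523482 ≈ 1.3551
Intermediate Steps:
Z(V) = V²
h(M) = 5/3 + M/3 (h(M) = (M + 5)/3 = (5 + M)/3 = 5/3 + M/3)
s(E) = 2 - E (s(E) = (5/3 + (⅓)*1) - E = (5/3 + ⅓) - E = 2 - E)
Q(D) = 2 + D - D² (Q(D) = D + (2 - D²) = 2 + D - D²)
(Q(-380) + 4919595)/(3181257 + (534 + 51)²) = ((2 - 380 - 1*(-380)²) + 4919595)/(3181257 + (534 + 51)²) = ((2 - 380 - 1*144400) + 4919595)/(3181257 + 585²) = ((2 - 380 - 144400) + 4919595)/(3181257 + 342225) = (-144778 + 4919595)/3523482 = 4774817*(1/3523482) = 4774817/3523482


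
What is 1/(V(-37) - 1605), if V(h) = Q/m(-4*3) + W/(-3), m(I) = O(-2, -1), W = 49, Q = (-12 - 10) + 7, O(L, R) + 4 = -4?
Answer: -24/38867 ≈ -0.00061749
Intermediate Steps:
O(L, R) = -8 (O(L, R) = -4 - 4 = -8)
Q = -15 (Q = -22 + 7 = -15)
m(I) = -8
V(h) = -347/24 (V(h) = -15/(-8) + 49/(-3) = -15*(-1/8) + 49*(-1/3) = 15/8 - 49/3 = -347/24)
1/(V(-37) - 1605) = 1/(-347/24 - 1605) = 1/(-38867/24) = -24/38867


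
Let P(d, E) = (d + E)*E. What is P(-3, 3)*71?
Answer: 0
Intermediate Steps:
P(d, E) = E*(E + d) (P(d, E) = (E + d)*E = E*(E + d))
P(-3, 3)*71 = (3*(3 - 3))*71 = (3*0)*71 = 0*71 = 0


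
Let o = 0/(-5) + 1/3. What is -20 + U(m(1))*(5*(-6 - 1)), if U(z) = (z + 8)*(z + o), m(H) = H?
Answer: -440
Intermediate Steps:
o = 1/3 (o = 0*(-1/5) + 1*(1/3) = 0 + 1/3 = 1/3 ≈ 0.33333)
U(z) = (8 + z)*(1/3 + z) (U(z) = (z + 8)*(z + 1/3) = (8 + z)*(1/3 + z))
-20 + U(m(1))*(5*(-6 - 1)) = -20 + (8/3 + 1**2 + (25/3)*1)*(5*(-6 - 1)) = -20 + (8/3 + 1 + 25/3)*(5*(-7)) = -20 + 12*(-35) = -20 - 420 = -440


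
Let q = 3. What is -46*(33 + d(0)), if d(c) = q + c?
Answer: -1656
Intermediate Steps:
d(c) = 3 + c
-46*(33 + d(0)) = -46*(33 + (3 + 0)) = -46*(33 + 3) = -46*36 = -1656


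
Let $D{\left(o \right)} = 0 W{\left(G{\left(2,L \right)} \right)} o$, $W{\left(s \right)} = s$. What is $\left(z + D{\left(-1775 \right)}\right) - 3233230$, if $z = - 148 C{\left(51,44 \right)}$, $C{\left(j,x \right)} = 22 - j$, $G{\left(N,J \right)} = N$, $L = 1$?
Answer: $-3228938$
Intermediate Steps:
$D{\left(o \right)} = 0$ ($D{\left(o \right)} = 0 \cdot 2 o = 0 o = 0$)
$z = 4292$ ($z = - 148 \left(22 - 51\right) = \left(-148\right) \left(-29\right) = 4292$)
$\left(z + D{\left(-1775 \right)}\right) - 3233230 = \left(4292 + 0\right) - 3233230 = 4292 - 3233230 = -3228938$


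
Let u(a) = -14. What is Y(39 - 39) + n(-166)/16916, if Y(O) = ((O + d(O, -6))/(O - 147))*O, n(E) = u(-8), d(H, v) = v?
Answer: -7/8458 ≈ -0.00082762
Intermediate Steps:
n(E) = -14
Y(O) = O*(-6 + O)/(-147 + O) (Y(O) = ((O - 6)/(O - 147))*O = ((-6 + O)/(-147 + O))*O = O*(-6 + O)/(-147 + O))
Y(39 - 39) + n(-166)/16916 = (39 - 39)*(-6 + (39 - 39))/(-147 + (39 - 39)) - 14/16916 = 0*(-6 + 0)/(-147 + 0) - 14*1/16916 = 0*(-6)/(-147) - 7/8458 = 0*(-1/147)*(-6) - 7/8458 = 0 - 7/8458 = -7/8458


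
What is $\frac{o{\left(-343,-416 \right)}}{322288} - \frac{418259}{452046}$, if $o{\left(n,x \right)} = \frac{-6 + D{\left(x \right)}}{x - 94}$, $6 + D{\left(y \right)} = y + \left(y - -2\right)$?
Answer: $- \frac{5728962186599}{6191782553040} \approx -0.92525$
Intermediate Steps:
$D{\left(y \right)} = -4 + 2 y$ ($D{\left(y \right)} = -6 + \left(y + \left(y - -2\right)\right) = -6 + \left(y + \left(y + 2\right)\right) = -6 + \left(y + \left(2 + y\right)\right) = -6 + \left(2 + 2 y\right) = -4 + 2 y$)
$o{\left(n,x \right)} = \frac{-10 + 2 x}{-94 + x}$ ($o{\left(n,x \right)} = \frac{-6 + \left(-4 + 2 x\right)}{x - 94} = \frac{-10 + 2 x}{-94 + x}$)
$\frac{o{\left(-343,-416 \right)}}{322288} - \frac{418259}{452046} = \frac{2 \frac{1}{-94 - 416} \left(-5 - 416\right)}{322288} - \frac{418259}{452046} = 2 \frac{1}{-510} \left(-421\right) \frac{1}{322288} - \frac{418259}{452046} = 2 \left(- \frac{1}{510}\right) \left(-421\right) \frac{1}{322288} - \frac{418259}{452046} = \frac{421}{255} \cdot \frac{1}{322288} - \frac{418259}{452046} = \frac{421}{82183440} - \frac{418259}{452046} = - \frac{5728962186599}{6191782553040}$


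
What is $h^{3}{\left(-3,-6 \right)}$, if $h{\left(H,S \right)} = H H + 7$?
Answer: $4096$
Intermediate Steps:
$h{\left(H,S \right)} = 7 + H^{2}$ ($h{\left(H,S \right)} = H^{2} + 7 = 7 + H^{2}$)
$h^{3}{\left(-3,-6 \right)} = \left(7 + \left(-3\right)^{2}\right)^{3} = \left(7 + 9\right)^{3} = 16^{3} = 4096$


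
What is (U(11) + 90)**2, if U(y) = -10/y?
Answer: 960400/121 ≈ 7937.2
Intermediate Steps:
(U(11) + 90)**2 = (-10/11 + 90)**2 = (980/11)**2 = 960400/121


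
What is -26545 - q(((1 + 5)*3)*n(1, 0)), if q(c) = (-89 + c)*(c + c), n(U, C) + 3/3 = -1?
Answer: -35545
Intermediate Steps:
n(U, C) = -2 (n(U, C) = -1 - 1 = -2)
q(c) = 2*c*(-89 + c) (q(c) = (-89 + c)*(2*c) = 2*c*(-89 + c))
-26545 - q(((1 + 5)*3)*n(1, 0)) = -26545 - 2*((1 + 5)*3)*(-2)*(-89 + ((1 + 5)*3)*(-2)) = -26545 - 2*(6*3)*(-2)*(-89 + (6*3)*(-2)) = -26545 - 2*18*(-2)*(-89 + 18*(-2)) = -26545 - 2*(-36)*(-89 - 36) = -26545 - 2*(-36)*(-125) = -26545 - 1*9000 = -26545 - 9000 = -35545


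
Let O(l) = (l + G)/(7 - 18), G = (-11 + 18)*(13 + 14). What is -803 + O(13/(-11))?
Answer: -99229/121 ≈ -820.07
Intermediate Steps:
G = 189 (G = 7*27 = 189)
O(l) = -189/11 - l/11 (O(l) = (l + 189)/(7 - 18) = (189 + l)/(-11) = (189 + l)*(-1/11) = -189/11 - l/11)
-803 + O(13/(-11)) = -803 + (-189/11 - 13/(11*(-11))) = -803 + (-189/11 - 13*(-1)/(11*11)) = -803 + (-189/11 - 1/11*(-13/11)) = -803 + (-189/11 + 13/121) = -803 - 2066/121 = -99229/121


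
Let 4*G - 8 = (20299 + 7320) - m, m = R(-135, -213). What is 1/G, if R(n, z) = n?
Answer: 2/13881 ≈ 0.00014408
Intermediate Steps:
m = -135
G = 13881/2 (G = 2 + ((20299 + 7320) - 1*(-135))/4 = 2 + (27619 + 135)/4 = 2 + (¼)*27754 = 2 + 13877/2 = 13881/2 ≈ 6940.5)
1/G = 1/(13881/2) = 2/13881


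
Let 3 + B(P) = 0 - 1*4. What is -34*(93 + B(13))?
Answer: -2924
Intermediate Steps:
B(P) = -7 (B(P) = -3 + (0 - 1*4) = -3 + (0 - 4) = -3 - 4 = -7)
-34*(93 + B(13)) = -34*(93 - 7) = -34*86 = -2924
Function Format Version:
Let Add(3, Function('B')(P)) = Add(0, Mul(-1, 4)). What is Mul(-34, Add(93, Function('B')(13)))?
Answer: -2924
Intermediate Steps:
Function('B')(P) = -7 (Function('B')(P) = Add(-3, Add(0, Mul(-1, 4))) = Add(-3, Add(0, -4)) = Add(-3, -4) = -7)
Mul(-34, Add(93, Function('B')(13))) = Mul(-34, Add(93, -7)) = Mul(-34, 86) = -2924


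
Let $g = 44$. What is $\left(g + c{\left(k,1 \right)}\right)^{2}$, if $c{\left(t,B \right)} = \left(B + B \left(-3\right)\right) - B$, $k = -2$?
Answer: $1681$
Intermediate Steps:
$c{\left(t,B \right)} = - 3 B$ ($c{\left(t,B \right)} = \left(B - 3 B\right) - B = - 2 B - B = - 3 B$)
$\left(g + c{\left(k,1 \right)}\right)^{2} = \left(44 - 3\right)^{2} = 41^{2} = 1681$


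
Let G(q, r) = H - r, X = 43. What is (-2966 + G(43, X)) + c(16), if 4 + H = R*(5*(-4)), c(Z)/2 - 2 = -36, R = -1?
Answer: -3061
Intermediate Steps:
c(Z) = -68 (c(Z) = 4 + 2*(-36) = 4 - 72 = -68)
H = 16 (H = -4 - 5*(-4) = -4 - 1*(-20) = -4 + 20 = 16)
G(q, r) = 16 - r
(-2966 + G(43, X)) + c(16) = (-2966 + (16 - 1*43)) - 68 = (-2966 + (16 - 43)) - 68 = (-2966 - 27) - 68 = -2993 - 68 = -3061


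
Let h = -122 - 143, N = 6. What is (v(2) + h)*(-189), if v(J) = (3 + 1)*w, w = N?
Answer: 45549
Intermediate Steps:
w = 6
h = -265
v(J) = 24 (v(J) = (3 + 1)*6 = 4*6 = 24)
(v(2) + h)*(-189) = (24 - 265)*(-189) = -241*(-189) = 45549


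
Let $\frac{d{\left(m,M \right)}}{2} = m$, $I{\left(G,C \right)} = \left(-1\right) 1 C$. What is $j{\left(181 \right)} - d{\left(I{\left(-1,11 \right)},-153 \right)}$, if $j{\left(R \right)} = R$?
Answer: $203$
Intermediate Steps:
$I{\left(G,C \right)} = - C$
$d{\left(m,M \right)} = 2 m$
$j{\left(181 \right)} - d{\left(I{\left(-1,11 \right)},-153 \right)} = 181 - 2 \left(\left(-1\right) 11\right) = 181 - 2 \left(-11\right) = 181 - -22 = 181 + 22 = 203$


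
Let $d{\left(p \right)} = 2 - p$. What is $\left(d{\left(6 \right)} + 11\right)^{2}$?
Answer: $49$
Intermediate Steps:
$\left(d{\left(6 \right)} + 11\right)^{2} = \left(\left(2 - 6\right) + 11\right)^{2} = \left(-4 + 11\right)^{2} = 7^{2} = 49$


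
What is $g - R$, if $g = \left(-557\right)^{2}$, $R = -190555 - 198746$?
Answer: $699550$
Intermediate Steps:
$R = -389301$ ($R = -190555 - 198746 = -389301$)
$g = 310249$
$g - R = 310249 - -389301 = 310249 + 389301 = 699550$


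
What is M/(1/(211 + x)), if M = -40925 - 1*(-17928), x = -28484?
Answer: 650194181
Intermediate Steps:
M = -22997 (M = -40925 + 17928 = -22997)
M/(1/(211 + x)) = -22997/(1/(211 - 28484)) = -22997/(1/(-28273)) = -22997/(-1/28273) = -22997*(-28273) = 650194181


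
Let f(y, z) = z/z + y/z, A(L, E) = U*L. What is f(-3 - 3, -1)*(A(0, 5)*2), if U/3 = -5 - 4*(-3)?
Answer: 0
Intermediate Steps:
U = 21 (U = 3*(-5 - 4*(-3)) = 3*(-5 + 12) = 3*7 = 21)
A(L, E) = 21*L
f(y, z) = 1 + y/z
f(-3 - 3, -1)*(A(0, 5)*2) = (((-3 - 3) - 1)/(-1))*((21*0)*2) = (-(-6 - 1))*(0*2) = -1*(-7)*0 = 7*0 = 0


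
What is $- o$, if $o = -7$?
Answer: $7$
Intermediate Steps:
$- o = \left(-1\right) \left(-7\right) = 7$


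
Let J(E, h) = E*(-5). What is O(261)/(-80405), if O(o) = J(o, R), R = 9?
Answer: 261/16081 ≈ 0.016230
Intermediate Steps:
J(E, h) = -5*E
O(o) = -5*o
O(261)/(-80405) = -5*261/(-80405) = -1305*(-1/80405) = 261/16081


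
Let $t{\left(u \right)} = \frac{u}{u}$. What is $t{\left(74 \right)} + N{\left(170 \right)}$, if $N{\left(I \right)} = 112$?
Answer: $113$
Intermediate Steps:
$t{\left(u \right)} = 1$
$t{\left(74 \right)} + N{\left(170 \right)} = 1 + 112 = 113$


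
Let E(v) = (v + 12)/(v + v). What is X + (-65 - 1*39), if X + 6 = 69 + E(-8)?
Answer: -165/4 ≈ -41.250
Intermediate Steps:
E(v) = (12 + v)/(2*v) (E(v) = (12 + v)/((2*v)) = (12 + v)*(1/(2*v)) = (12 + v)/(2*v))
X = 251/4 (X = -6 + (69 + (1/2)*(12 - 8)/(-8)) = -6 + (69 + (1/2)*(-1/8)*4) = -6 + (69 - 1/4) = -6 + 275/4 = 251/4 ≈ 62.750)
X + (-65 - 1*39) = 251/4 + (-65 - 1*39) = 251/4 + (-65 - 39) = 251/4 - 104 = -165/4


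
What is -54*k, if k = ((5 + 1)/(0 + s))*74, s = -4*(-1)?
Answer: -5994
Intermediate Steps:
s = 4
k = 111 (k = ((5 + 1)/(0 + 4))*74 = (6/4)*74 = (6*(1/4))*74 = (3/2)*74 = 111)
-54*k = -54*111 = -5994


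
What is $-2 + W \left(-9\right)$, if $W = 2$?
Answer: $-20$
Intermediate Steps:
$-2 + W \left(-9\right) = -2 + 2 \left(-9\right) = -2 - 18 = -20$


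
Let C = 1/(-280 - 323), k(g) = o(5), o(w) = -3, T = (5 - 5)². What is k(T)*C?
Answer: 1/201 ≈ 0.0049751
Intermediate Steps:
T = 0 (T = 0² = 0)
k(g) = -3
C = -1/603 (C = 1/(-603) = -1/603 ≈ -0.0016584)
k(T)*C = -3*(-1/603) = 1/201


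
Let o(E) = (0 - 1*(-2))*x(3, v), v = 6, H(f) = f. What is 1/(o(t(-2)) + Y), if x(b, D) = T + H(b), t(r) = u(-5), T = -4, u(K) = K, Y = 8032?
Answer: 1/8030 ≈ 0.00012453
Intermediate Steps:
t(r) = -5
x(b, D) = -4 + b
o(E) = -2 (o(E) = (0 - 1*(-2))*(-4 + 3) = (0 + 2)*(-1) = 2*(-1) = -2)
1/(o(t(-2)) + Y) = 1/(-2 + 8032) = 1/8030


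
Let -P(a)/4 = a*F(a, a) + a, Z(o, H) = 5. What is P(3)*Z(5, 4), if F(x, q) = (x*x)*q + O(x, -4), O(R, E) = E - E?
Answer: -1680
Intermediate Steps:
O(R, E) = 0
F(x, q) = q*x**2 (F(x, q) = (x*x)*q + 0 = x**2*q + 0 = q*x**2 + 0 = q*x**2)
P(a) = -4*a - 4*a**4 (P(a) = -4*(a*(a*a**2) + a) = -4*(a*a**3 + a) = -4*(a**4 + a) = -4*(a + a**4) = -4*a - 4*a**4)
P(3)*Z(5, 4) = -4*3*(1 + 3**3)*5 = -4*3*(1 + 27)*5 = -4*3*28*5 = -336*5 = -1680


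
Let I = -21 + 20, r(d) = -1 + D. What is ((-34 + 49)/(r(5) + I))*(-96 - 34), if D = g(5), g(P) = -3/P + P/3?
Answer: 14625/7 ≈ 2089.3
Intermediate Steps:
g(P) = -3/P + P/3 (g(P) = -3/P + P*(⅓) = -3/P + P/3)
D = 16/15 (D = -3/5 + (⅓)*5 = -3*⅕ + 5/3 = -⅗ + 5/3 = 16/15 ≈ 1.0667)
r(d) = 1/15 (r(d) = -1 + 16/15 = 1/15)
I = -1
((-34 + 49)/(r(5) + I))*(-96 - 34) = ((-34 + 49)/(1/15 - 1))*(-96 - 34) = (15/(-14/15))*(-130) = (15*(-15/14))*(-130) = -225/14*(-130) = 14625/7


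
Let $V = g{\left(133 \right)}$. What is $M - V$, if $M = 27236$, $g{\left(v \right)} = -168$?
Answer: $27404$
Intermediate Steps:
$V = -168$
$M - V = 27236 - -168 = 27236 + 168 = 27404$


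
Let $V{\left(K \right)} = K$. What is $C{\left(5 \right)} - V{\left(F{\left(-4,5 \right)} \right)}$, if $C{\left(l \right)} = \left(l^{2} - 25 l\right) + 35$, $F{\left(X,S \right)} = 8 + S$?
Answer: $-78$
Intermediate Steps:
$C{\left(l \right)} = 35 + l^{2} - 25 l$
$C{\left(5 \right)} - V{\left(F{\left(-4,5 \right)} \right)} = \left(35 + 5^{2} - 125\right) - \left(8 + 5\right) = \left(35 + 25 - 125\right) - 13 = -65 - 13 = -78$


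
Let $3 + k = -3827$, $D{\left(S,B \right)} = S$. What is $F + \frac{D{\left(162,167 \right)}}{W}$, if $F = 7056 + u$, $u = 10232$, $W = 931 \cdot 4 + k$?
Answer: $\frac{916183}{53} \approx 17286.0$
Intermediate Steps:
$k = -3830$ ($k = -3 - 3827 = -3830$)
$W = -106$ ($W = 931 \cdot 4 - 3830 = 3724 - 3830 = -106$)
$F = 17288$ ($F = 7056 + 10232 = 17288$)
$F + \frac{D{\left(162,167 \right)}}{W} = 17288 + \frac{162}{-106} = 17288 + 162 \left(- \frac{1}{106}\right) = 17288 - \frac{81}{53} = \frac{916183}{53}$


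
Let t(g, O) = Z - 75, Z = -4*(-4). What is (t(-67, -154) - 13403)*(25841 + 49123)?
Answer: -1009165368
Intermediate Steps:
Z = 16
t(g, O) = -59 (t(g, O) = 16 - 75 = -59)
(t(-67, -154) - 13403)*(25841 + 49123) = (-59 - 13403)*(25841 + 49123) = -13462*74964 = -1009165368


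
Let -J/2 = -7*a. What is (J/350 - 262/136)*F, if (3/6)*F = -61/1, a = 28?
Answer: 83631/850 ≈ 98.389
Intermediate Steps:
J = 392 (J = -(-14)*28 = -2*(-196) = 392)
F = -122 (F = 2*(-61/1) = 2*(-61*1) = 2*(-61) = -122)
(J/350 - 262/136)*F = (392/350 - 262/136)*(-122) = (392*(1/350) - 262*1/136)*(-122) = (28/25 - 131/68)*(-122) = -1371/1700*(-122) = 83631/850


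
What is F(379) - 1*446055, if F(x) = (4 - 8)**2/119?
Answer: -53080529/119 ≈ -4.4606e+5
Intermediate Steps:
F(x) = 16/119 (F(x) = (-4)**2*(1/119) = 16*(1/119) = 16/119)
F(379) - 1*446055 = 16/119 - 1*446055 = 16/119 - 446055 = -53080529/119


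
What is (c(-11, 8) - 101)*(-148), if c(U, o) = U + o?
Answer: 15392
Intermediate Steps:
(c(-11, 8) - 101)*(-148) = ((-11 + 8) - 101)*(-148) = (-3 - 101)*(-148) = -104*(-148) = 15392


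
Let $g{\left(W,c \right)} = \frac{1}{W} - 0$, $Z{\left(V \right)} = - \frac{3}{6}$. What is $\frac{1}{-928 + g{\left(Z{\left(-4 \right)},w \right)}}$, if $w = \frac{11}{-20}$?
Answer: $- \frac{1}{930} \approx -0.0010753$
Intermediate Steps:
$Z{\left(V \right)} = - \frac{1}{2}$ ($Z{\left(V \right)} = \left(-3\right) \frac{1}{6} = - \frac{1}{2}$)
$w = - \frac{11}{20}$ ($w = 11 \left(- \frac{1}{20}\right) = - \frac{11}{20} \approx -0.55$)
$g{\left(W,c \right)} = \frac{1}{W}$ ($g{\left(W,c \right)} = \frac{1}{W} + 0 = \frac{1}{W}$)
$\frac{1}{-928 + g{\left(Z{\left(-4 \right)},w \right)}} = \frac{1}{-928 + \frac{1}{- \frac{1}{2}}} = \frac{1}{-928 - 2} = \frac{1}{-930} = - \frac{1}{930}$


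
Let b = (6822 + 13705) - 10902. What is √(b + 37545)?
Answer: √47170 ≈ 217.19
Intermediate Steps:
b = 9625 (b = 20527 - 10902 = 9625)
√(b + 37545) = √(9625 + 37545) = √47170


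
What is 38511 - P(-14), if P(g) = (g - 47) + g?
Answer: 38586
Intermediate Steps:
P(g) = -47 + 2*g (P(g) = (-47 + g) + g = -47 + 2*g)
38511 - P(-14) = 38511 - (-47 + 2*(-14)) = 38511 - (-47 - 28) = 38511 - 1*(-75) = 38511 + 75 = 38586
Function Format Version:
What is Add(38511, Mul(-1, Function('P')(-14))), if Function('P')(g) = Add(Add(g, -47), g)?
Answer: 38586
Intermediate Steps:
Function('P')(g) = Add(-47, Mul(2, g)) (Function('P')(g) = Add(Add(-47, g), g) = Add(-47, Mul(2, g)))
Add(38511, Mul(-1, Function('P')(-14))) = Add(38511, Mul(-1, Add(-47, Mul(2, -14)))) = Add(38511, Mul(-1, Add(-47, -28))) = Add(38511, Mul(-1, -75)) = Add(38511, 75) = 38586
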